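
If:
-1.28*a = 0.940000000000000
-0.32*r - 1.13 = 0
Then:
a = -0.73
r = -3.53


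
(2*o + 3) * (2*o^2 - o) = 4*o^3 + 4*o^2 - 3*o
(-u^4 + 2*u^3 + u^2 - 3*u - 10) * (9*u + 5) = -9*u^5 + 13*u^4 + 19*u^3 - 22*u^2 - 105*u - 50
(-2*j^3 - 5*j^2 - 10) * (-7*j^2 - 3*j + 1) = 14*j^5 + 41*j^4 + 13*j^3 + 65*j^2 + 30*j - 10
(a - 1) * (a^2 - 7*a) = a^3 - 8*a^2 + 7*a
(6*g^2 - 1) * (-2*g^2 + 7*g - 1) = -12*g^4 + 42*g^3 - 4*g^2 - 7*g + 1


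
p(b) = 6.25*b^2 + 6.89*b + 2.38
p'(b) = 12.5*b + 6.89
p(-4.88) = 117.60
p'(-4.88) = -54.11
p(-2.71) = 29.61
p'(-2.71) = -26.98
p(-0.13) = 1.59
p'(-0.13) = 5.26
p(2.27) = 50.23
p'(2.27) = 35.26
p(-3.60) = 58.58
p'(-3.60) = -38.11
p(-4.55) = 100.42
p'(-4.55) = -49.98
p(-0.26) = 1.01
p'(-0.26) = 3.64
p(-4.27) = 86.92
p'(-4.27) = -46.48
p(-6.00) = 186.04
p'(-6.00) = -68.11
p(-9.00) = 446.62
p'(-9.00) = -105.61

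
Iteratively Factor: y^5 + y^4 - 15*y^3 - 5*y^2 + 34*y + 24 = (y - 3)*(y^4 + 4*y^3 - 3*y^2 - 14*y - 8) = (y - 3)*(y - 2)*(y^3 + 6*y^2 + 9*y + 4) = (y - 3)*(y - 2)*(y + 4)*(y^2 + 2*y + 1) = (y - 3)*(y - 2)*(y + 1)*(y + 4)*(y + 1)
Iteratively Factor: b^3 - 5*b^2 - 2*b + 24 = (b + 2)*(b^2 - 7*b + 12) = (b - 4)*(b + 2)*(b - 3)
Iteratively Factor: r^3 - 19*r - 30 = (r + 2)*(r^2 - 2*r - 15) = (r + 2)*(r + 3)*(r - 5)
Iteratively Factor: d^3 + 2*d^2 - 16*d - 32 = (d + 4)*(d^2 - 2*d - 8) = (d - 4)*(d + 4)*(d + 2)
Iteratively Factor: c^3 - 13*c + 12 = (c - 3)*(c^2 + 3*c - 4) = (c - 3)*(c - 1)*(c + 4)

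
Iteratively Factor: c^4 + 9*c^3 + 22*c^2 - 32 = (c + 2)*(c^3 + 7*c^2 + 8*c - 16) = (c + 2)*(c + 4)*(c^2 + 3*c - 4) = (c - 1)*(c + 2)*(c + 4)*(c + 4)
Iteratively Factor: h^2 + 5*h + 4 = (h + 4)*(h + 1)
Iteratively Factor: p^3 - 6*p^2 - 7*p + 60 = (p - 4)*(p^2 - 2*p - 15) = (p - 4)*(p + 3)*(p - 5)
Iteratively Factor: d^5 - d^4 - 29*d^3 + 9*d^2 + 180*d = (d + 4)*(d^4 - 5*d^3 - 9*d^2 + 45*d) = (d - 3)*(d + 4)*(d^3 - 2*d^2 - 15*d) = d*(d - 3)*(d + 4)*(d^2 - 2*d - 15) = d*(d - 5)*(d - 3)*(d + 4)*(d + 3)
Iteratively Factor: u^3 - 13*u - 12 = (u - 4)*(u^2 + 4*u + 3) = (u - 4)*(u + 1)*(u + 3)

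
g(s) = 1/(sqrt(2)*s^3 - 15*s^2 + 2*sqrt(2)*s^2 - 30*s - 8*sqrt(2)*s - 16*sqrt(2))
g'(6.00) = 0.00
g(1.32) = -0.01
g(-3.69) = -0.00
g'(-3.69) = -0.00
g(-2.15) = -0.24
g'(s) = (-3*sqrt(2)*s^2 - 4*sqrt(2)*s + 30*s + 8*sqrt(2) + 30)/(sqrt(2)*s^3 - 15*s^2 + 2*sqrt(2)*s^2 - 30*s - 8*sqrt(2)*s - 16*sqrt(2))^2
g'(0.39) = 0.03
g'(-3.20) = -0.02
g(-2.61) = -0.04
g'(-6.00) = 0.00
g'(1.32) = 0.01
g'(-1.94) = -11.38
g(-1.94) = 0.72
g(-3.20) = -0.02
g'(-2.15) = -1.80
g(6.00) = 0.00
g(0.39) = -0.02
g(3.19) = 0.00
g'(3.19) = 0.00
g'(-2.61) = -0.10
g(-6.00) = 0.00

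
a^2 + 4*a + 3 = (a + 1)*(a + 3)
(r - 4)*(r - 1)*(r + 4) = r^3 - r^2 - 16*r + 16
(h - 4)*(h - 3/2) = h^2 - 11*h/2 + 6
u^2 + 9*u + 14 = (u + 2)*(u + 7)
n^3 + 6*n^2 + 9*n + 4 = (n + 1)^2*(n + 4)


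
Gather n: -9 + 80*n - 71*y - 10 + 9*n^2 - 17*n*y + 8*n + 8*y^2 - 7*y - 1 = 9*n^2 + n*(88 - 17*y) + 8*y^2 - 78*y - 20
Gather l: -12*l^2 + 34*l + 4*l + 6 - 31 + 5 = -12*l^2 + 38*l - 20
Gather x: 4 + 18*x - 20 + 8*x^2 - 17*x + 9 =8*x^2 + x - 7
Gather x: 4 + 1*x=x + 4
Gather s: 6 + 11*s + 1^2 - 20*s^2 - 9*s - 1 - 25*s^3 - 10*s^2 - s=-25*s^3 - 30*s^2 + s + 6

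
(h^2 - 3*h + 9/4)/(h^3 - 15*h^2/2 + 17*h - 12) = (h - 3/2)/(h^2 - 6*h + 8)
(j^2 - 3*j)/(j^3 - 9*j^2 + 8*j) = (j - 3)/(j^2 - 9*j + 8)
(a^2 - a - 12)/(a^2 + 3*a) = (a - 4)/a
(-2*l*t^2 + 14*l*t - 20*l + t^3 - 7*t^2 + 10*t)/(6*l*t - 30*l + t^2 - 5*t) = (-2*l*t + 4*l + t^2 - 2*t)/(6*l + t)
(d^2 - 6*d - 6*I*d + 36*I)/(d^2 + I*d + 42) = (d - 6)/(d + 7*I)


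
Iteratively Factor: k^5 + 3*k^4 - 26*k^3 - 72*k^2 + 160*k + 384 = (k + 4)*(k^4 - k^3 - 22*k^2 + 16*k + 96) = (k - 4)*(k + 4)*(k^3 + 3*k^2 - 10*k - 24) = (k - 4)*(k + 2)*(k + 4)*(k^2 + k - 12) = (k - 4)*(k + 2)*(k + 4)^2*(k - 3)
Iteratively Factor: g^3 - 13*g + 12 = (g - 1)*(g^2 + g - 12) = (g - 3)*(g - 1)*(g + 4)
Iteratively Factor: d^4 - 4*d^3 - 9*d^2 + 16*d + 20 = (d - 2)*(d^3 - 2*d^2 - 13*d - 10) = (d - 5)*(d - 2)*(d^2 + 3*d + 2) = (d - 5)*(d - 2)*(d + 2)*(d + 1)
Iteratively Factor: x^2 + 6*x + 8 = (x + 4)*(x + 2)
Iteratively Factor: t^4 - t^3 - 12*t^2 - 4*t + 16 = (t - 1)*(t^3 - 12*t - 16) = (t - 4)*(t - 1)*(t^2 + 4*t + 4) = (t - 4)*(t - 1)*(t + 2)*(t + 2)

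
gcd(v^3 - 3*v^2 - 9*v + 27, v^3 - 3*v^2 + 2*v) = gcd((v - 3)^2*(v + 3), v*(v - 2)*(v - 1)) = 1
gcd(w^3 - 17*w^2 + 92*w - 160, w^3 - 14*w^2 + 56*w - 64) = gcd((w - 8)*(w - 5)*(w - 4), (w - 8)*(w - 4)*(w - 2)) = w^2 - 12*w + 32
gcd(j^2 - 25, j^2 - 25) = j^2 - 25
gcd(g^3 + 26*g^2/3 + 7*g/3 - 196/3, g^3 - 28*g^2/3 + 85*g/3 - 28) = g - 7/3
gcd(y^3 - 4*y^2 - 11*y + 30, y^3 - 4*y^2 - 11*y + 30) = y^3 - 4*y^2 - 11*y + 30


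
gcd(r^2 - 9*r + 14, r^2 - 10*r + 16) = r - 2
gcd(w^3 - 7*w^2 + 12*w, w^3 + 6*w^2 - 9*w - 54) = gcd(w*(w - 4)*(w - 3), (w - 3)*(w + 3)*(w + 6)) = w - 3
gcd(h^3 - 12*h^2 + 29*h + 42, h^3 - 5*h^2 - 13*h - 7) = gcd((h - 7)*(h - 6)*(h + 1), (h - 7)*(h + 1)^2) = h^2 - 6*h - 7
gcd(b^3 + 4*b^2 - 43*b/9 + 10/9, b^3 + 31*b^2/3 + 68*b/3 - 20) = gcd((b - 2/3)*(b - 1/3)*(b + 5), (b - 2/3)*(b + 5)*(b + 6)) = b^2 + 13*b/3 - 10/3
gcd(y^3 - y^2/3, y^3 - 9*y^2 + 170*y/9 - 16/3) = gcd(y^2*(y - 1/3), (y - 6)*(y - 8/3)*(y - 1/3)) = y - 1/3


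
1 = 1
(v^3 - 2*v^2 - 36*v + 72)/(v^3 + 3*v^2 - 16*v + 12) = (v - 6)/(v - 1)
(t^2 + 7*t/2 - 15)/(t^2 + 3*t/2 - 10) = (t + 6)/(t + 4)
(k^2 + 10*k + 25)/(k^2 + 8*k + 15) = (k + 5)/(k + 3)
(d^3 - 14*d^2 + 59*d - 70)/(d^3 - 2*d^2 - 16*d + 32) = (d^2 - 12*d + 35)/(d^2 - 16)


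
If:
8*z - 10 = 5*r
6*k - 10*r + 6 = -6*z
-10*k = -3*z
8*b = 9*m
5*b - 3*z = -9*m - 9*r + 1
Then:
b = -703/533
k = 39/41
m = -5624/4797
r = 126/41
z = 130/41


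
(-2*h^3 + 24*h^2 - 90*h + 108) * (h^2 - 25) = -2*h^5 + 24*h^4 - 40*h^3 - 492*h^2 + 2250*h - 2700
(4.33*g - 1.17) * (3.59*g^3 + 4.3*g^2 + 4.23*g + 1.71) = 15.5447*g^4 + 14.4187*g^3 + 13.2849*g^2 + 2.4552*g - 2.0007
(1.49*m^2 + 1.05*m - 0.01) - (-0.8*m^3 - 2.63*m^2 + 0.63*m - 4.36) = 0.8*m^3 + 4.12*m^2 + 0.42*m + 4.35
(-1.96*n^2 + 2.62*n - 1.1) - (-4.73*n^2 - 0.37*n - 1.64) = 2.77*n^2 + 2.99*n + 0.54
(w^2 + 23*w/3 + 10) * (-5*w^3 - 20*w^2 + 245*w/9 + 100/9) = -5*w^5 - 175*w^4/3 - 1585*w^3/9 + 535*w^2/27 + 9650*w/27 + 1000/9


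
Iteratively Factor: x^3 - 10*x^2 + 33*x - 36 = (x - 3)*(x^2 - 7*x + 12) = (x - 3)^2*(x - 4)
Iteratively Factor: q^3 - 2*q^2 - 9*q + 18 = (q - 3)*(q^2 + q - 6) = (q - 3)*(q - 2)*(q + 3)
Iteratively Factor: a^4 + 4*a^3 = (a)*(a^3 + 4*a^2) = a*(a + 4)*(a^2) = a^2*(a + 4)*(a)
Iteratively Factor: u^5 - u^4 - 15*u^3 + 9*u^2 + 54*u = (u + 2)*(u^4 - 3*u^3 - 9*u^2 + 27*u) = (u - 3)*(u + 2)*(u^3 - 9*u) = (u - 3)^2*(u + 2)*(u^2 + 3*u) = (u - 3)^2*(u + 2)*(u + 3)*(u)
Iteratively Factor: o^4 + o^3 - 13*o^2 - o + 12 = (o - 3)*(o^3 + 4*o^2 - o - 4) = (o - 3)*(o + 4)*(o^2 - 1) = (o - 3)*(o + 1)*(o + 4)*(o - 1)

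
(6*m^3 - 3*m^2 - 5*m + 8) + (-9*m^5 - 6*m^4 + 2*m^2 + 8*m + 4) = -9*m^5 - 6*m^4 + 6*m^3 - m^2 + 3*m + 12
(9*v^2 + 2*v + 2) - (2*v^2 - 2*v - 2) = 7*v^2 + 4*v + 4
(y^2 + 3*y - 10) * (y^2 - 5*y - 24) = y^4 - 2*y^3 - 49*y^2 - 22*y + 240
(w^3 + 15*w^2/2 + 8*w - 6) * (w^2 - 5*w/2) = w^5 + 5*w^4 - 43*w^3/4 - 26*w^2 + 15*w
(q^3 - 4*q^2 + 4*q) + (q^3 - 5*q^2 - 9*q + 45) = 2*q^3 - 9*q^2 - 5*q + 45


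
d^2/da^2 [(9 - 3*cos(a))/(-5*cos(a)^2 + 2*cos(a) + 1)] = 6*(225*(1 - cos(2*a))^2*cos(a) - 290*(1 - cos(2*a))^2 - 652*cos(a) - 408*cos(2*a) + 270*cos(3*a) - 50*cos(5*a) + 984)/(4*cos(a) - 5*cos(2*a) - 3)^3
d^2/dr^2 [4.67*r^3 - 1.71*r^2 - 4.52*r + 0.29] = 28.02*r - 3.42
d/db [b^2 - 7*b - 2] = 2*b - 7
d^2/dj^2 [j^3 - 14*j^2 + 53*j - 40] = 6*j - 28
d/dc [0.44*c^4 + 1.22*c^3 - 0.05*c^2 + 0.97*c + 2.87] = 1.76*c^3 + 3.66*c^2 - 0.1*c + 0.97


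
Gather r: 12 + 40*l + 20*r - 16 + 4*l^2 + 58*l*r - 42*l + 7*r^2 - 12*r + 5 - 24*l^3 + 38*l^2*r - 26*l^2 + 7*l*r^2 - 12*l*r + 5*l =-24*l^3 - 22*l^2 + 3*l + r^2*(7*l + 7) + r*(38*l^2 + 46*l + 8) + 1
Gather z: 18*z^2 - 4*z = 18*z^2 - 4*z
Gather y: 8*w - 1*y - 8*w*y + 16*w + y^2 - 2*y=24*w + y^2 + y*(-8*w - 3)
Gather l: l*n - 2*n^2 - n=l*n - 2*n^2 - n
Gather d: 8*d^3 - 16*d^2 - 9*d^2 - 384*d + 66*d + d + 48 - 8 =8*d^3 - 25*d^2 - 317*d + 40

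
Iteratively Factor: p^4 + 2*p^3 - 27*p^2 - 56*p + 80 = (p - 5)*(p^3 + 7*p^2 + 8*p - 16) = (p - 5)*(p + 4)*(p^2 + 3*p - 4) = (p - 5)*(p - 1)*(p + 4)*(p + 4)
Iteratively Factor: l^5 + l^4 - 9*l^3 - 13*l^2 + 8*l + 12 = (l + 1)*(l^4 - 9*l^2 - 4*l + 12) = (l + 1)*(l + 2)*(l^3 - 2*l^2 - 5*l + 6) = (l - 1)*(l + 1)*(l + 2)*(l^2 - l - 6) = (l - 3)*(l - 1)*(l + 1)*(l + 2)*(l + 2)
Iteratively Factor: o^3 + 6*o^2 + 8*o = (o)*(o^2 + 6*o + 8) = o*(o + 4)*(o + 2)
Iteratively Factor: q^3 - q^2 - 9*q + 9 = (q - 3)*(q^2 + 2*q - 3) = (q - 3)*(q - 1)*(q + 3)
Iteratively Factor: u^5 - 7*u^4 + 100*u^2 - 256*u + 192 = (u + 4)*(u^4 - 11*u^3 + 44*u^2 - 76*u + 48) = (u - 2)*(u + 4)*(u^3 - 9*u^2 + 26*u - 24) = (u - 4)*(u - 2)*(u + 4)*(u^2 - 5*u + 6) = (u - 4)*(u - 3)*(u - 2)*(u + 4)*(u - 2)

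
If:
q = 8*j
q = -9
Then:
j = -9/8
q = -9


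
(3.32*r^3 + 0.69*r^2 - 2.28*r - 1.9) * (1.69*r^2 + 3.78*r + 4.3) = 5.6108*r^5 + 13.7157*r^4 + 13.031*r^3 - 8.8624*r^2 - 16.986*r - 8.17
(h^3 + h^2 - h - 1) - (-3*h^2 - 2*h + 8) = h^3 + 4*h^2 + h - 9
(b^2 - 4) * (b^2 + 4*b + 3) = b^4 + 4*b^3 - b^2 - 16*b - 12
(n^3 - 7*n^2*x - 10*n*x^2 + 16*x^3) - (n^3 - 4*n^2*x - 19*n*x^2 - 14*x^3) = -3*n^2*x + 9*n*x^2 + 30*x^3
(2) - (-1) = 3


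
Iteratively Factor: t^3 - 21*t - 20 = (t - 5)*(t^2 + 5*t + 4) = (t - 5)*(t + 1)*(t + 4)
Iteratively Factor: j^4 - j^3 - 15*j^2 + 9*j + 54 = (j + 2)*(j^3 - 3*j^2 - 9*j + 27) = (j + 2)*(j + 3)*(j^2 - 6*j + 9) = (j - 3)*(j + 2)*(j + 3)*(j - 3)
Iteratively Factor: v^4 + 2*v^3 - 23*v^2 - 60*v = (v + 4)*(v^3 - 2*v^2 - 15*v) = (v - 5)*(v + 4)*(v^2 + 3*v) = (v - 5)*(v + 3)*(v + 4)*(v)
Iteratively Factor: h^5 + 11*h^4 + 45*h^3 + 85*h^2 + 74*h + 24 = (h + 1)*(h^4 + 10*h^3 + 35*h^2 + 50*h + 24) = (h + 1)*(h + 4)*(h^3 + 6*h^2 + 11*h + 6) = (h + 1)^2*(h + 4)*(h^2 + 5*h + 6) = (h + 1)^2*(h + 2)*(h + 4)*(h + 3)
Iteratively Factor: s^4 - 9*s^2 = (s - 3)*(s^3 + 3*s^2) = s*(s - 3)*(s^2 + 3*s) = s^2*(s - 3)*(s + 3)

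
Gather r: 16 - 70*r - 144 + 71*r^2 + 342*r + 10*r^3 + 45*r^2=10*r^3 + 116*r^2 + 272*r - 128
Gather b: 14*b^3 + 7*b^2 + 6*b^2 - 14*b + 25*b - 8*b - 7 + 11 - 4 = 14*b^3 + 13*b^2 + 3*b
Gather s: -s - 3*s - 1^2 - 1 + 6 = 4 - 4*s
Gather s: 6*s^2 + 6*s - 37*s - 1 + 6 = 6*s^2 - 31*s + 5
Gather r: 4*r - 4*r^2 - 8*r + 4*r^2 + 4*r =0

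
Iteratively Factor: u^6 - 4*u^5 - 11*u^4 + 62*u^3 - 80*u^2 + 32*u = (u + 4)*(u^5 - 8*u^4 + 21*u^3 - 22*u^2 + 8*u) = (u - 2)*(u + 4)*(u^4 - 6*u^3 + 9*u^2 - 4*u) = (u - 2)*(u - 1)*(u + 4)*(u^3 - 5*u^2 + 4*u) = (u - 4)*(u - 2)*(u - 1)*(u + 4)*(u^2 - u) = (u - 4)*(u - 2)*(u - 1)^2*(u + 4)*(u)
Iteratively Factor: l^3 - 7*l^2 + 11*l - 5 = (l - 1)*(l^2 - 6*l + 5) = (l - 1)^2*(l - 5)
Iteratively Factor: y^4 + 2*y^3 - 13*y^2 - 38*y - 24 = (y + 3)*(y^3 - y^2 - 10*y - 8) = (y + 2)*(y + 3)*(y^2 - 3*y - 4) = (y - 4)*(y + 2)*(y + 3)*(y + 1)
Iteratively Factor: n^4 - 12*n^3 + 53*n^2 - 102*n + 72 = (n - 3)*(n^3 - 9*n^2 + 26*n - 24) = (n - 4)*(n - 3)*(n^2 - 5*n + 6) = (n - 4)*(n - 3)^2*(n - 2)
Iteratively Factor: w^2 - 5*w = (w - 5)*(w)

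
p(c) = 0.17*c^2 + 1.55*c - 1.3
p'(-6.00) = -0.49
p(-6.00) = -4.48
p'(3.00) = 2.57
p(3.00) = 4.88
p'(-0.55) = 1.36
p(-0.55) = -2.10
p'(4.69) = 3.14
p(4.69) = 9.71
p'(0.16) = 1.60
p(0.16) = -1.05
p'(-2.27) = 0.78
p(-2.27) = -3.94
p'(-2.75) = 0.62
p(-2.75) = -4.28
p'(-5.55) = -0.34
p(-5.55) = -4.67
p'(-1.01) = 1.21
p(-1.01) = -2.69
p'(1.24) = 1.97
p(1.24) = 0.88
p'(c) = 0.34*c + 1.55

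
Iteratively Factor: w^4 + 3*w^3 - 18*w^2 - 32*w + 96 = (w - 2)*(w^3 + 5*w^2 - 8*w - 48) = (w - 2)*(w + 4)*(w^2 + w - 12) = (w - 3)*(w - 2)*(w + 4)*(w + 4)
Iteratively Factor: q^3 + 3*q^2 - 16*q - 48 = (q + 4)*(q^2 - q - 12) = (q - 4)*(q + 4)*(q + 3)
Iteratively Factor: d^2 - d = (d)*(d - 1)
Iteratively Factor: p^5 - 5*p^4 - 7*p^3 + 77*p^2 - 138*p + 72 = (p - 2)*(p^4 - 3*p^3 - 13*p^2 + 51*p - 36) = (p - 2)*(p + 4)*(p^3 - 7*p^2 + 15*p - 9) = (p - 3)*(p - 2)*(p + 4)*(p^2 - 4*p + 3) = (p - 3)*(p - 2)*(p - 1)*(p + 4)*(p - 3)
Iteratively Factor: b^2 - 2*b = (b - 2)*(b)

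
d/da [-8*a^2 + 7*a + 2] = 7 - 16*a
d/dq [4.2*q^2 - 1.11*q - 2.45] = 8.4*q - 1.11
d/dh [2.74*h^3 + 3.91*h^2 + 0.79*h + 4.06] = 8.22*h^2 + 7.82*h + 0.79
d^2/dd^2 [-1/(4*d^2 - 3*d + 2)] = 2*(16*d^2 - 12*d - (8*d - 3)^2 + 8)/(4*d^2 - 3*d + 2)^3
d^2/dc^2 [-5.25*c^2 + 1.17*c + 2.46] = -10.5000000000000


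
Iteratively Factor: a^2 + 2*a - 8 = (a + 4)*(a - 2)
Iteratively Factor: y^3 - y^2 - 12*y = (y)*(y^2 - y - 12) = y*(y - 4)*(y + 3)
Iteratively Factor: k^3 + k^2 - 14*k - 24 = (k + 2)*(k^2 - k - 12) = (k + 2)*(k + 3)*(k - 4)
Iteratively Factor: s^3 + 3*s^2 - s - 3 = (s + 1)*(s^2 + 2*s - 3) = (s + 1)*(s + 3)*(s - 1)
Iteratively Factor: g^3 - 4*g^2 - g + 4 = (g - 1)*(g^2 - 3*g - 4) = (g - 4)*(g - 1)*(g + 1)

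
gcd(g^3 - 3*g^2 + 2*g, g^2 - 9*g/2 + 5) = g - 2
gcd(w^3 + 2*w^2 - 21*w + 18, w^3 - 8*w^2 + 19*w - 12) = w^2 - 4*w + 3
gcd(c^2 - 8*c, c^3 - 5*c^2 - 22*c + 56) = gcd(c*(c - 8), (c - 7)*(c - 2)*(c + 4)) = 1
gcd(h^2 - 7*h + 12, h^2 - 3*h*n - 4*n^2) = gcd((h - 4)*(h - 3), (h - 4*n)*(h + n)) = 1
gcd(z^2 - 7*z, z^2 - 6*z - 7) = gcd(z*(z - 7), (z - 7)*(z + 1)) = z - 7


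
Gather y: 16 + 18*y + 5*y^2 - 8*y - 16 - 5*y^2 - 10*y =0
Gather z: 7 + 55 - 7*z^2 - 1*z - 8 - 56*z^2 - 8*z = -63*z^2 - 9*z + 54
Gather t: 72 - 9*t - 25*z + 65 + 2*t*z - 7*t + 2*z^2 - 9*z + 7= t*(2*z - 16) + 2*z^2 - 34*z + 144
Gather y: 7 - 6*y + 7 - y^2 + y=-y^2 - 5*y + 14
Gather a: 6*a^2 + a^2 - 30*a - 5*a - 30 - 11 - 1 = 7*a^2 - 35*a - 42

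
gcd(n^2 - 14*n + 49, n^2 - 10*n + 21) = n - 7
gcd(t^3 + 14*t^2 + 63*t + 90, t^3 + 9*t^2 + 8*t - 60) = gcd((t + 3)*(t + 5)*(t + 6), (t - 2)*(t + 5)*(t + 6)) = t^2 + 11*t + 30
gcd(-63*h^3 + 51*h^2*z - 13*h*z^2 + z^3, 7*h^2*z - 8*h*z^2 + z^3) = -7*h + z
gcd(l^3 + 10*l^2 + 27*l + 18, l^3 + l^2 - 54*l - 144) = l^2 + 9*l + 18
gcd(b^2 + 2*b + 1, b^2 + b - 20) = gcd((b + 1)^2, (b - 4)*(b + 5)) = 1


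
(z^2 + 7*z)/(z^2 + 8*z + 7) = z/(z + 1)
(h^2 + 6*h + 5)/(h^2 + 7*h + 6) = (h + 5)/(h + 6)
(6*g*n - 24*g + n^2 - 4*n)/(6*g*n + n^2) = (n - 4)/n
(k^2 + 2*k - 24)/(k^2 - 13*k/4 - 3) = 4*(k + 6)/(4*k + 3)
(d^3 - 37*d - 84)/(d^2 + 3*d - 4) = (d^2 - 4*d - 21)/(d - 1)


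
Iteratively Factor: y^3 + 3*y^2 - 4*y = (y + 4)*(y^2 - y) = (y - 1)*(y + 4)*(y)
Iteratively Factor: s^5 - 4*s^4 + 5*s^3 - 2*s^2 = (s - 2)*(s^4 - 2*s^3 + s^2) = s*(s - 2)*(s^3 - 2*s^2 + s) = s*(s - 2)*(s - 1)*(s^2 - s) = s^2*(s - 2)*(s - 1)*(s - 1)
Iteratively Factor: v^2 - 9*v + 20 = (v - 4)*(v - 5)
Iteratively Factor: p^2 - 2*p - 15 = (p - 5)*(p + 3)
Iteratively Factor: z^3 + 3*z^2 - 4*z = (z - 1)*(z^2 + 4*z) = (z - 1)*(z + 4)*(z)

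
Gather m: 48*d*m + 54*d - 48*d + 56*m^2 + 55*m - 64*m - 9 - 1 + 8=6*d + 56*m^2 + m*(48*d - 9) - 2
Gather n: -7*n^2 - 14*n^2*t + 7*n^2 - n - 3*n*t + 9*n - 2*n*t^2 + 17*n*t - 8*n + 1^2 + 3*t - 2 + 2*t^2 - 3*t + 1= -14*n^2*t + n*(-2*t^2 + 14*t) + 2*t^2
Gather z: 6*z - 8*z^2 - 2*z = -8*z^2 + 4*z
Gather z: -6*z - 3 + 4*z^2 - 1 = 4*z^2 - 6*z - 4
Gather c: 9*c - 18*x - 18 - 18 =9*c - 18*x - 36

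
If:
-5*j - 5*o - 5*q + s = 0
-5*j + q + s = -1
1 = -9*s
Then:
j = q/5 + 8/45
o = -6*q/5 - 1/5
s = -1/9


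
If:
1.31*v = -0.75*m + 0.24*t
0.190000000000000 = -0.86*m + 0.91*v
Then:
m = 1.05813953488372*v - 0.22093023255814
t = 8.76501937984496*v - 0.690406976744186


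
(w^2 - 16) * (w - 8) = w^3 - 8*w^2 - 16*w + 128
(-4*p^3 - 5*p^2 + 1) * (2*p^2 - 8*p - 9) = -8*p^5 + 22*p^4 + 76*p^3 + 47*p^2 - 8*p - 9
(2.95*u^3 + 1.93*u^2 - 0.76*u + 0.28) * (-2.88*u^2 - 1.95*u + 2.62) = -8.496*u^5 - 11.3109*u^4 + 6.1543*u^3 + 5.7322*u^2 - 2.5372*u + 0.7336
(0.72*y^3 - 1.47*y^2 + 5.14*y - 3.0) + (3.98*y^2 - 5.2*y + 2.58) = 0.72*y^3 + 2.51*y^2 - 0.0600000000000005*y - 0.42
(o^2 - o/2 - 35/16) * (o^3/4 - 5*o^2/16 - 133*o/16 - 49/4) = o^5/4 - 7*o^4/16 - 557*o^3/64 - 1897*o^2/256 + 6223*o/256 + 1715/64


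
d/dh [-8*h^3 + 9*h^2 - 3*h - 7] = -24*h^2 + 18*h - 3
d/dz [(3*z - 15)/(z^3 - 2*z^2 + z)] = 3*(-2*z^2 + 15*z - 5)/(z^2*(z^3 - 3*z^2 + 3*z - 1))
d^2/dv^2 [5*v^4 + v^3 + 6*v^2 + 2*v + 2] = 60*v^2 + 6*v + 12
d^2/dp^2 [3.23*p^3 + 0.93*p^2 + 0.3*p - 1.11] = 19.38*p + 1.86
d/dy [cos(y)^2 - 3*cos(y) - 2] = (3 - 2*cos(y))*sin(y)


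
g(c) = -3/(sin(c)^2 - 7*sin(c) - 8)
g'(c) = -3*(-2*sin(c)*cos(c) + 7*cos(c))/(sin(c)^2 - 7*sin(c) - 8)^2 = 3*(2*sin(c) - 7)*cos(c)/((sin(c) - 8)^2*(sin(c) + 1)^2)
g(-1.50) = 133.10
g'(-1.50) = -3757.56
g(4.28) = 3.66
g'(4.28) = 16.49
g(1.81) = 0.22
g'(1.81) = 0.02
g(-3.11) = 0.39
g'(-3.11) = 0.35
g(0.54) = 0.26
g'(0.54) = -0.12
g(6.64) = 0.29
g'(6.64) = -0.17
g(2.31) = 0.24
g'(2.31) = 0.07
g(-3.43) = 0.30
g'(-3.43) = 0.19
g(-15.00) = 0.99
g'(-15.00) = 2.07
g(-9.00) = 0.61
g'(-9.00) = 0.87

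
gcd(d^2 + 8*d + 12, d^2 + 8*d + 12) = d^2 + 8*d + 12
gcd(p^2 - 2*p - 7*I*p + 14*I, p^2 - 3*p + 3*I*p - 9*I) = 1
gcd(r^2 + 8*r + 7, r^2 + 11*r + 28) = r + 7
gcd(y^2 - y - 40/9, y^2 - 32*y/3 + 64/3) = y - 8/3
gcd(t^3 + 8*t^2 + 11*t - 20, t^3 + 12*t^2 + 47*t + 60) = t^2 + 9*t + 20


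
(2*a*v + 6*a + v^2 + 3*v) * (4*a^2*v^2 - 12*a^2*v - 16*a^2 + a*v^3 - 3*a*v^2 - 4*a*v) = 8*a^3*v^3 - 104*a^3*v - 96*a^3 + 6*a^2*v^4 - 78*a^2*v^2 - 72*a^2*v + a*v^5 - 13*a*v^3 - 12*a*v^2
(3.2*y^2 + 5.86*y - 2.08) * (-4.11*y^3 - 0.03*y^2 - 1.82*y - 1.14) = -13.152*y^5 - 24.1806*y^4 + 2.549*y^3 - 14.2508*y^2 - 2.8948*y + 2.3712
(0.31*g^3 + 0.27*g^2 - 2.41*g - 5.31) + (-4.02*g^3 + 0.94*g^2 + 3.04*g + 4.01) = -3.71*g^3 + 1.21*g^2 + 0.63*g - 1.3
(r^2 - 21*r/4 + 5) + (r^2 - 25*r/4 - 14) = 2*r^2 - 23*r/2 - 9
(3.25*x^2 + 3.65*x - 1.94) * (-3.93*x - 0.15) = -12.7725*x^3 - 14.832*x^2 + 7.0767*x + 0.291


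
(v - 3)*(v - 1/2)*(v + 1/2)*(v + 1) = v^4 - 2*v^3 - 13*v^2/4 + v/2 + 3/4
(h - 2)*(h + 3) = h^2 + h - 6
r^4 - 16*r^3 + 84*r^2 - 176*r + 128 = (r - 8)*(r - 4)*(r - 2)^2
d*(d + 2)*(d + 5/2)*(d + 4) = d^4 + 17*d^3/2 + 23*d^2 + 20*d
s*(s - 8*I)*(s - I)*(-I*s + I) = -I*s^4 - 9*s^3 + I*s^3 + 9*s^2 + 8*I*s^2 - 8*I*s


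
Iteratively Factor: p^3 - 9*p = (p)*(p^2 - 9) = p*(p - 3)*(p + 3)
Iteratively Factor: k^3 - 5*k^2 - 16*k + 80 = (k + 4)*(k^2 - 9*k + 20) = (k - 5)*(k + 4)*(k - 4)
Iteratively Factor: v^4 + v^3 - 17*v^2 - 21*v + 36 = (v + 3)*(v^3 - 2*v^2 - 11*v + 12) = (v - 1)*(v + 3)*(v^2 - v - 12) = (v - 4)*(v - 1)*(v + 3)*(v + 3)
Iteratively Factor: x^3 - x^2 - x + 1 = (x - 1)*(x^2 - 1) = (x - 1)*(x + 1)*(x - 1)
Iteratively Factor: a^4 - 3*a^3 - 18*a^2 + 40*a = (a)*(a^3 - 3*a^2 - 18*a + 40) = a*(a - 5)*(a^2 + 2*a - 8) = a*(a - 5)*(a + 4)*(a - 2)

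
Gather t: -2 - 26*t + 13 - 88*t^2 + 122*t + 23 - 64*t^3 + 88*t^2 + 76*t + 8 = -64*t^3 + 172*t + 42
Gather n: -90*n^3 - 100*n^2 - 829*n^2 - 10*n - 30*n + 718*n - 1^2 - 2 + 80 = -90*n^3 - 929*n^2 + 678*n + 77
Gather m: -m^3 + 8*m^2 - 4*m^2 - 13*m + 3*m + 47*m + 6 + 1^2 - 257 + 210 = -m^3 + 4*m^2 + 37*m - 40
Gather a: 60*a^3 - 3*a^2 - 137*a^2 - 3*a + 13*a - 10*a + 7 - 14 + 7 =60*a^3 - 140*a^2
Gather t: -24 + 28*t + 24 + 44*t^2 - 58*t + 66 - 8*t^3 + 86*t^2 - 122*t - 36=-8*t^3 + 130*t^2 - 152*t + 30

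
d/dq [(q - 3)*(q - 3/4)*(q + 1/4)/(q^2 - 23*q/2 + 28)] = (32*q^4 - 736*q^3 + 3934*q^2 - 6308*q + 1383)/(8*(4*q^4 - 92*q^3 + 753*q^2 - 2576*q + 3136))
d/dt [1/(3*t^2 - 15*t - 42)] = (5 - 2*t)/(3*(-t^2 + 5*t + 14)^2)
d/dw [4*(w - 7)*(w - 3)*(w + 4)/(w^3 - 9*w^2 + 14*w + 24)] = 12*(-w^4 + 22*w^3 - 145*w^2 + 408*w - 544)/(w^6 - 18*w^5 + 109*w^4 - 204*w^3 - 236*w^2 + 672*w + 576)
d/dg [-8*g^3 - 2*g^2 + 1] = 4*g*(-6*g - 1)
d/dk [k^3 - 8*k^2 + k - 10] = 3*k^2 - 16*k + 1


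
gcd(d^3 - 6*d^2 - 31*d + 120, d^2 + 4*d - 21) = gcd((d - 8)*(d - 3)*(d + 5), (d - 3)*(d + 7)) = d - 3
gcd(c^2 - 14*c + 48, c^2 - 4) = 1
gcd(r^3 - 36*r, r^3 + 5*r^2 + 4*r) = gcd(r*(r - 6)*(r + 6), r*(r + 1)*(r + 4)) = r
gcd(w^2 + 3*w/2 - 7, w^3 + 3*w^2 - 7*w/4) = w + 7/2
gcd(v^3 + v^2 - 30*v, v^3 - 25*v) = v^2 - 5*v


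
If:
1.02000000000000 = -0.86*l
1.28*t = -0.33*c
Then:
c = -3.87878787878788*t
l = -1.19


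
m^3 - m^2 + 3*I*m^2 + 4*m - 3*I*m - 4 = (m - 1)*(m - I)*(m + 4*I)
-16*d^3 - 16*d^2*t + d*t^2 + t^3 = (-4*d + t)*(d + t)*(4*d + t)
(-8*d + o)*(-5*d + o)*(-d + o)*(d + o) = -40*d^4 + 13*d^3*o + 39*d^2*o^2 - 13*d*o^3 + o^4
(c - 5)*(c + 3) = c^2 - 2*c - 15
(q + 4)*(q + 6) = q^2 + 10*q + 24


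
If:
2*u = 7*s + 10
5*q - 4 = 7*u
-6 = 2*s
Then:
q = -69/10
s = -3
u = -11/2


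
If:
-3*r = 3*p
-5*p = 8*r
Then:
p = 0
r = 0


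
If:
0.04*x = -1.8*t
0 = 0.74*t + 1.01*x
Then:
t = 0.00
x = 0.00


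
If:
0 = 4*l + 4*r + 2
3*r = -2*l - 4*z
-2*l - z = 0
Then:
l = -1/6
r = -1/3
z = 1/3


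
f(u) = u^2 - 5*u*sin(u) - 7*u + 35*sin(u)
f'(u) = -5*u*cos(u) + 2*u - 5*sin(u) + 35*cos(u) - 7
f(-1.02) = -25.99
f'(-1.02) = 16.21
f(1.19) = 20.06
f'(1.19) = 1.53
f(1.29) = 20.07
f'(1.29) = -1.31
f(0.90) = 18.40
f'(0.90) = 9.84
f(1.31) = 20.03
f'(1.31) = -1.88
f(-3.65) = 64.79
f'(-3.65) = -63.25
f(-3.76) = 71.65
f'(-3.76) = -61.26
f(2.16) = 9.67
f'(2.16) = -20.28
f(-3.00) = 22.94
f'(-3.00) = -61.79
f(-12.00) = 278.97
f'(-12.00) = 46.48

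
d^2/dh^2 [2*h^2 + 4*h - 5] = 4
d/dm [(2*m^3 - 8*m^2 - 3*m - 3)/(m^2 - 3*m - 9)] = (2*m^4 - 12*m^3 - 27*m^2 + 150*m + 18)/(m^4 - 6*m^3 - 9*m^2 + 54*m + 81)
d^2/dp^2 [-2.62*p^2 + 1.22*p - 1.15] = -5.24000000000000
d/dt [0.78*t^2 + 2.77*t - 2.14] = 1.56*t + 2.77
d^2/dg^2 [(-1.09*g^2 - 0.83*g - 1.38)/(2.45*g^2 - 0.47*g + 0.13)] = (-12.47442*g^3 - 47.61771*g^2 + 11.12055*g + 0.131108)/(14.706125*g^6 - 8.463525*g^5 + 3.96459*g^4 - 1.001993*g^3 + 0.210366*g^2 - 0.023829*g + 0.002197)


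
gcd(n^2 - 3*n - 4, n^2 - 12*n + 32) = n - 4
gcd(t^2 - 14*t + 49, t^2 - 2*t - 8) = 1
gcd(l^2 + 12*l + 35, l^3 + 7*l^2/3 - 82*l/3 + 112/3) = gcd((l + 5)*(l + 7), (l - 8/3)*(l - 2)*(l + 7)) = l + 7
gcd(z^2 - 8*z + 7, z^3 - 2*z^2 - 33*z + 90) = 1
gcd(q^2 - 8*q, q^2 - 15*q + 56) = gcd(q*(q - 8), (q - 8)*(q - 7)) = q - 8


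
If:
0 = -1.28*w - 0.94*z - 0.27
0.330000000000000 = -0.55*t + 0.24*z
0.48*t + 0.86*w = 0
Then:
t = -1.09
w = 0.61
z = -1.11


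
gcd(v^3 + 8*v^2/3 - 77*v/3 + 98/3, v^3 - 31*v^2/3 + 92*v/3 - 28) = v^2 - 13*v/3 + 14/3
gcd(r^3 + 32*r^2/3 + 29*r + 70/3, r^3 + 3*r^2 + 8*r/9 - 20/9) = r^2 + 11*r/3 + 10/3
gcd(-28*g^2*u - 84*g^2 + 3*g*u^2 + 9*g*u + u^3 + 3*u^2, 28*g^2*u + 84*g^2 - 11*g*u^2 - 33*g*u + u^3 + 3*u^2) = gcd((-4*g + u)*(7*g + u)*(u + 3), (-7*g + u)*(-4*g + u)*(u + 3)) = -4*g*u - 12*g + u^2 + 3*u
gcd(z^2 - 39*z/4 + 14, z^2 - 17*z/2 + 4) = z - 8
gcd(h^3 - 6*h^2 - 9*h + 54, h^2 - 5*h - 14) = 1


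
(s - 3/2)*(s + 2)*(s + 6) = s^3 + 13*s^2/2 - 18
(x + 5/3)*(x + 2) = x^2 + 11*x/3 + 10/3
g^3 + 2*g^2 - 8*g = g*(g - 2)*(g + 4)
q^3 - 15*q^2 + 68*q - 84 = (q - 7)*(q - 6)*(q - 2)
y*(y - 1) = y^2 - y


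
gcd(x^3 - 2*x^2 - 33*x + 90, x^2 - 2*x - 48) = x + 6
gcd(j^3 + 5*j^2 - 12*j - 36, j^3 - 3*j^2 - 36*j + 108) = j^2 + 3*j - 18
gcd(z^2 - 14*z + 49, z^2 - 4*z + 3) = 1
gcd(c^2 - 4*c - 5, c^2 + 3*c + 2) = c + 1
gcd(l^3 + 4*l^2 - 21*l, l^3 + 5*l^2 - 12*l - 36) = l - 3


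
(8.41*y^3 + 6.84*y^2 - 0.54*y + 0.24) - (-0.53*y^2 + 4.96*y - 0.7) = 8.41*y^3 + 7.37*y^2 - 5.5*y + 0.94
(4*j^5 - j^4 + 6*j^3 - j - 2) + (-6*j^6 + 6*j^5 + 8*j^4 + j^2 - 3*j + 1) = -6*j^6 + 10*j^5 + 7*j^4 + 6*j^3 + j^2 - 4*j - 1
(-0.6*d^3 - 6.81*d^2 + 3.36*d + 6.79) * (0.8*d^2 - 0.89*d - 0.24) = -0.48*d^5 - 4.914*d^4 + 8.8929*d^3 + 4.076*d^2 - 6.8495*d - 1.6296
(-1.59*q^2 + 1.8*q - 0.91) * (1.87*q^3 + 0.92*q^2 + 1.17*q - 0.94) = -2.9733*q^5 + 1.9032*q^4 - 1.906*q^3 + 2.7634*q^2 - 2.7567*q + 0.8554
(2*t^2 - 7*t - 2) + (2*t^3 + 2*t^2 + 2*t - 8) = 2*t^3 + 4*t^2 - 5*t - 10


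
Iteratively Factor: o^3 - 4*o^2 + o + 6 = (o + 1)*(o^2 - 5*o + 6) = (o - 2)*(o + 1)*(o - 3)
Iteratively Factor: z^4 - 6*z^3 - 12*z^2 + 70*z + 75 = (z + 3)*(z^3 - 9*z^2 + 15*z + 25) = (z - 5)*(z + 3)*(z^2 - 4*z - 5) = (z - 5)*(z + 1)*(z + 3)*(z - 5)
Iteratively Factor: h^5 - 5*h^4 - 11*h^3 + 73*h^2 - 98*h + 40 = (h - 1)*(h^4 - 4*h^3 - 15*h^2 + 58*h - 40) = (h - 2)*(h - 1)*(h^3 - 2*h^2 - 19*h + 20) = (h - 5)*(h - 2)*(h - 1)*(h^2 + 3*h - 4) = (h - 5)*(h - 2)*(h - 1)*(h + 4)*(h - 1)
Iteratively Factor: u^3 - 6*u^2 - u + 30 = (u - 5)*(u^2 - u - 6) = (u - 5)*(u - 3)*(u + 2)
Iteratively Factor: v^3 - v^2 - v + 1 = (v + 1)*(v^2 - 2*v + 1) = (v - 1)*(v + 1)*(v - 1)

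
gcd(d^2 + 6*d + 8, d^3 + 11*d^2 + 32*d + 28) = d + 2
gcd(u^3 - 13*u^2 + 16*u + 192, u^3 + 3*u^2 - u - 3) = u + 3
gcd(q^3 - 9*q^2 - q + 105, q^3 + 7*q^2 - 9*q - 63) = q + 3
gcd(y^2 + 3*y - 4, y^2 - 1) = y - 1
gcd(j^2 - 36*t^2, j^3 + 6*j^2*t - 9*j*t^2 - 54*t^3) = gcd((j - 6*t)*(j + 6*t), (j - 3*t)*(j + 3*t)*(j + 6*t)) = j + 6*t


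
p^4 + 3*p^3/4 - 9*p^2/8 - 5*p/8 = p*(p - 1)*(p + 1/2)*(p + 5/4)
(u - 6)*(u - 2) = u^2 - 8*u + 12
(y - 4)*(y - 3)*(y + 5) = y^3 - 2*y^2 - 23*y + 60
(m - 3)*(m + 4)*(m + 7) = m^3 + 8*m^2 - 5*m - 84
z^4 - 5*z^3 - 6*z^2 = z^2*(z - 6)*(z + 1)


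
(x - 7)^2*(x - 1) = x^3 - 15*x^2 + 63*x - 49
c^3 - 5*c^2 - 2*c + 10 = (c - 5)*(c - sqrt(2))*(c + sqrt(2))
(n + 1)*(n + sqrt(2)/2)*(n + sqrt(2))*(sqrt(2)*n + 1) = sqrt(2)*n^4 + sqrt(2)*n^3 + 4*n^3 + 5*sqrt(2)*n^2/2 + 4*n^2 + n + 5*sqrt(2)*n/2 + 1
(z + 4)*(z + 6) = z^2 + 10*z + 24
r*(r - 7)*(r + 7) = r^3 - 49*r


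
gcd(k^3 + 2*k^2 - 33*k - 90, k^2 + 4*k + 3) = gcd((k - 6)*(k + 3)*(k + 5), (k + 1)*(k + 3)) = k + 3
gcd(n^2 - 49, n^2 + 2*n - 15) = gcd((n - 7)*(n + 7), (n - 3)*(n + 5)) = 1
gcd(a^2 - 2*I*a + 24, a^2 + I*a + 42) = a - 6*I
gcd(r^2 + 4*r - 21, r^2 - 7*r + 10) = 1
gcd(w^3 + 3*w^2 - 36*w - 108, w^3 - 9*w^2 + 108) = w^2 - 3*w - 18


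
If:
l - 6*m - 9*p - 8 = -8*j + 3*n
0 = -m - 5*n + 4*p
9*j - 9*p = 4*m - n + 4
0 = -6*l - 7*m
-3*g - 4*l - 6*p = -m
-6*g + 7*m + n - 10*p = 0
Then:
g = 400/633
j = -1668/3587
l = 1960/3587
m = -1680/3587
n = -1840/3587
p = -160/211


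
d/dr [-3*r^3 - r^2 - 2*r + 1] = -9*r^2 - 2*r - 2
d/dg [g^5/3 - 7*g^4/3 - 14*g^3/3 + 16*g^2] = g*(5*g^3 - 28*g^2 - 42*g + 96)/3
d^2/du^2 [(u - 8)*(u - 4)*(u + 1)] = 6*u - 22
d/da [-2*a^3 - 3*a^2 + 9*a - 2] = -6*a^2 - 6*a + 9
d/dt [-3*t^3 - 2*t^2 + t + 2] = -9*t^2 - 4*t + 1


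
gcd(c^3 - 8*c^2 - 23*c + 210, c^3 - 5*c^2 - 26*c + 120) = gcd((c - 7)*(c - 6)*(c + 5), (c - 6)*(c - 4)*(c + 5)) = c^2 - c - 30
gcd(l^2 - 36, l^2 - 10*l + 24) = l - 6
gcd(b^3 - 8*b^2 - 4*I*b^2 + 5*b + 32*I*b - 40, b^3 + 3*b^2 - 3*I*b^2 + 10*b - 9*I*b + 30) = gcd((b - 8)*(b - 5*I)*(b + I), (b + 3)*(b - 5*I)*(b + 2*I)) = b - 5*I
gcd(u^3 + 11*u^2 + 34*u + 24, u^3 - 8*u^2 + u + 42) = 1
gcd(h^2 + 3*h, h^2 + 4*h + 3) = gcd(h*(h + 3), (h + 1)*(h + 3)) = h + 3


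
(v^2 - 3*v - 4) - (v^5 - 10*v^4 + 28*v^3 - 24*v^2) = -v^5 + 10*v^4 - 28*v^3 + 25*v^2 - 3*v - 4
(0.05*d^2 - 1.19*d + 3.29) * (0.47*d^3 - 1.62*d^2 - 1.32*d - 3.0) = 0.0235*d^5 - 0.6403*d^4 + 3.4081*d^3 - 3.909*d^2 - 0.772800000000001*d - 9.87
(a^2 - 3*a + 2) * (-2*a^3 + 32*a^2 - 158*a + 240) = -2*a^5 + 38*a^4 - 258*a^3 + 778*a^2 - 1036*a + 480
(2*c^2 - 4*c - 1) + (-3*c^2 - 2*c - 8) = -c^2 - 6*c - 9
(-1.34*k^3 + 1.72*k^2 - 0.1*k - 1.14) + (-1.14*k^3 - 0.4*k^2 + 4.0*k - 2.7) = -2.48*k^3 + 1.32*k^2 + 3.9*k - 3.84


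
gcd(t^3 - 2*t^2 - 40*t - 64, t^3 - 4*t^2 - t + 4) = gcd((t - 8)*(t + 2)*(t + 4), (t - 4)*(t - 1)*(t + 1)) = 1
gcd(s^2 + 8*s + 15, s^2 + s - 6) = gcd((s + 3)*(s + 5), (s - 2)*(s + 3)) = s + 3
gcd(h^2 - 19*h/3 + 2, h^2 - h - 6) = 1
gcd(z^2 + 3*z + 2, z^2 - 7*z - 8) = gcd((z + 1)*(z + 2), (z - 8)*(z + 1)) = z + 1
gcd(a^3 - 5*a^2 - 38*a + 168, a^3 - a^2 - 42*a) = a^2 - a - 42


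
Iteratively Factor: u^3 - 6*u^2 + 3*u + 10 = (u + 1)*(u^2 - 7*u + 10) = (u - 2)*(u + 1)*(u - 5)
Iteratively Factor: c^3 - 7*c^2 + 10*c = (c - 5)*(c^2 - 2*c) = (c - 5)*(c - 2)*(c)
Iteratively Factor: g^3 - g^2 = (g - 1)*(g^2) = g*(g - 1)*(g)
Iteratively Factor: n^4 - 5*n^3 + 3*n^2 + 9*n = (n + 1)*(n^3 - 6*n^2 + 9*n) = (n - 3)*(n + 1)*(n^2 - 3*n) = (n - 3)^2*(n + 1)*(n)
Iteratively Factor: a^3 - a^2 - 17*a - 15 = (a + 3)*(a^2 - 4*a - 5) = (a - 5)*(a + 3)*(a + 1)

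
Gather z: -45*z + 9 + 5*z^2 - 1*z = 5*z^2 - 46*z + 9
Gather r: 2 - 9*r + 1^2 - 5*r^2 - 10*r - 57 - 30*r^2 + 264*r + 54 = -35*r^2 + 245*r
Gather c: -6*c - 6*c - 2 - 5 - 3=-12*c - 10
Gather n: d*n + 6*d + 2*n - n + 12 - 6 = 6*d + n*(d + 1) + 6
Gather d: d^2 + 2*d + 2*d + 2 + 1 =d^2 + 4*d + 3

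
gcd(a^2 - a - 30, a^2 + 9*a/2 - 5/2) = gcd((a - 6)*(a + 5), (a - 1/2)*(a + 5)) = a + 5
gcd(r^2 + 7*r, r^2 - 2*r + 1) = 1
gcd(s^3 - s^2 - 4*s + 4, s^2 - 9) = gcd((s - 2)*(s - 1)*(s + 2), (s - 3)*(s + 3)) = 1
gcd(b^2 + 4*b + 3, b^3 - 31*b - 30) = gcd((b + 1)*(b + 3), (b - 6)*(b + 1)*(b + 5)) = b + 1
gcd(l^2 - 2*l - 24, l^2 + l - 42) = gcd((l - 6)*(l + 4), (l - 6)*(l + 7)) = l - 6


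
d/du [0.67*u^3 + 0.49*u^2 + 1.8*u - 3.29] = 2.01*u^2 + 0.98*u + 1.8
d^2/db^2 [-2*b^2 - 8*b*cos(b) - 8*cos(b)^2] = 8*b*cos(b) - 32*sin(b)^2 + 16*sin(b) + 12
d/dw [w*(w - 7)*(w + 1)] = 3*w^2 - 12*w - 7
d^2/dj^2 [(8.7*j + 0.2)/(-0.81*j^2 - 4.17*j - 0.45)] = (-(1.62*j + 4.17)*(3.24*j + 8.34)*(8.7*j + 0.2) + (42.282*j + 72.882)*(0.81*j^2 + 4.17*j + 0.45))/(0.81*j^2 + 4.17*j + 0.45)^3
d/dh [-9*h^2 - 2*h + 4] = -18*h - 2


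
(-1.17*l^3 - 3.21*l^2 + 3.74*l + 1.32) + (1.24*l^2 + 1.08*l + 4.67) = -1.17*l^3 - 1.97*l^2 + 4.82*l + 5.99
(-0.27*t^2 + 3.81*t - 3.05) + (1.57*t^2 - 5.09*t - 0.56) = 1.3*t^2 - 1.28*t - 3.61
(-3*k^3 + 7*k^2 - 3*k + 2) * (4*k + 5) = -12*k^4 + 13*k^3 + 23*k^2 - 7*k + 10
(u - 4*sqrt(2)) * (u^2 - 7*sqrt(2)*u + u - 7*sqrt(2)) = u^3 - 11*sqrt(2)*u^2 + u^2 - 11*sqrt(2)*u + 56*u + 56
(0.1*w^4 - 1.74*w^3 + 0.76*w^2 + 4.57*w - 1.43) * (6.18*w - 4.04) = 0.618*w^5 - 11.1572*w^4 + 11.7264*w^3 + 25.1722*w^2 - 27.3002*w + 5.7772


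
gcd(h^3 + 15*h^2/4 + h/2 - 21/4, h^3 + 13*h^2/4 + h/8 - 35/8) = h^2 + 3*h/4 - 7/4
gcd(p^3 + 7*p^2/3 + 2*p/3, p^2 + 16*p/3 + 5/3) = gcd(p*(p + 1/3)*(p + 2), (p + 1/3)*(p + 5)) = p + 1/3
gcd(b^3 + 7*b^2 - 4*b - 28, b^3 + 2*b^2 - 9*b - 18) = b + 2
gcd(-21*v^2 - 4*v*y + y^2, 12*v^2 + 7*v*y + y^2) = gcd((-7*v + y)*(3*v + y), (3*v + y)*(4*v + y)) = 3*v + y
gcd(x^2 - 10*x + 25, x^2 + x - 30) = x - 5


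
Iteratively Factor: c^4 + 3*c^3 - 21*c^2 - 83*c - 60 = (c - 5)*(c^3 + 8*c^2 + 19*c + 12) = (c - 5)*(c + 4)*(c^2 + 4*c + 3) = (c - 5)*(c + 1)*(c + 4)*(c + 3)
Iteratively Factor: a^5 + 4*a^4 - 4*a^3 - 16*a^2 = (a)*(a^4 + 4*a^3 - 4*a^2 - 16*a) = a*(a + 2)*(a^3 + 2*a^2 - 8*a) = a*(a - 2)*(a + 2)*(a^2 + 4*a) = a^2*(a - 2)*(a + 2)*(a + 4)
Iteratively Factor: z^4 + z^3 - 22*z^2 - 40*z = (z)*(z^3 + z^2 - 22*z - 40) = z*(z + 2)*(z^2 - z - 20) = z*(z + 2)*(z + 4)*(z - 5)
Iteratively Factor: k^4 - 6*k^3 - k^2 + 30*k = (k - 5)*(k^3 - k^2 - 6*k) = (k - 5)*(k - 3)*(k^2 + 2*k) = (k - 5)*(k - 3)*(k + 2)*(k)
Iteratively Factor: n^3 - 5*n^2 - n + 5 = (n - 5)*(n^2 - 1) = (n - 5)*(n - 1)*(n + 1)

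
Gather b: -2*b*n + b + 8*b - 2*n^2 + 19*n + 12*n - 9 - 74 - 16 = b*(9 - 2*n) - 2*n^2 + 31*n - 99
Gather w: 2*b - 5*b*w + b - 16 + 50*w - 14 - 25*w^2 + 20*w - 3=3*b - 25*w^2 + w*(70 - 5*b) - 33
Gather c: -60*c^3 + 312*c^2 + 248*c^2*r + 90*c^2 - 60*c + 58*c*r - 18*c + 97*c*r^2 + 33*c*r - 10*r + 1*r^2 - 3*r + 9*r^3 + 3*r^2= -60*c^3 + c^2*(248*r + 402) + c*(97*r^2 + 91*r - 78) + 9*r^3 + 4*r^2 - 13*r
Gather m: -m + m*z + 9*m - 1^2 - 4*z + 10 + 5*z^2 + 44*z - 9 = m*(z + 8) + 5*z^2 + 40*z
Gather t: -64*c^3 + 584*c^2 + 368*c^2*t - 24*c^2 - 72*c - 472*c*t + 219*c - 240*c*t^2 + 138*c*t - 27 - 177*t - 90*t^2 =-64*c^3 + 560*c^2 + 147*c + t^2*(-240*c - 90) + t*(368*c^2 - 334*c - 177) - 27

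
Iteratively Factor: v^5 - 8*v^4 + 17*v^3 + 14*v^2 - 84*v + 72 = (v - 2)*(v^4 - 6*v^3 + 5*v^2 + 24*v - 36) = (v - 2)^2*(v^3 - 4*v^2 - 3*v + 18) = (v - 2)^2*(v + 2)*(v^2 - 6*v + 9) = (v - 3)*(v - 2)^2*(v + 2)*(v - 3)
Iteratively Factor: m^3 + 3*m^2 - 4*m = (m)*(m^2 + 3*m - 4) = m*(m + 4)*(m - 1)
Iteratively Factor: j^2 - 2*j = (j - 2)*(j)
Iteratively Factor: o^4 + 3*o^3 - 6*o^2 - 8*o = (o + 1)*(o^3 + 2*o^2 - 8*o) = (o - 2)*(o + 1)*(o^2 + 4*o) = (o - 2)*(o + 1)*(o + 4)*(o)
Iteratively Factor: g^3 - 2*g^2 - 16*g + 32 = (g - 2)*(g^2 - 16) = (g - 4)*(g - 2)*(g + 4)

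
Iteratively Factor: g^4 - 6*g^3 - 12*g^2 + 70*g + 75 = (g + 1)*(g^3 - 7*g^2 - 5*g + 75) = (g + 1)*(g + 3)*(g^2 - 10*g + 25) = (g - 5)*(g + 1)*(g + 3)*(g - 5)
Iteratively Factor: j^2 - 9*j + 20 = (j - 4)*(j - 5)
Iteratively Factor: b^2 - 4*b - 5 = (b - 5)*(b + 1)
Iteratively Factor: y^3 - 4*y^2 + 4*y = (y)*(y^2 - 4*y + 4) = y*(y - 2)*(y - 2)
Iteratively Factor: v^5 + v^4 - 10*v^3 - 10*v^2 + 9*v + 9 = (v - 1)*(v^4 + 2*v^3 - 8*v^2 - 18*v - 9) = (v - 3)*(v - 1)*(v^3 + 5*v^2 + 7*v + 3) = (v - 3)*(v - 1)*(v + 3)*(v^2 + 2*v + 1) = (v - 3)*(v - 1)*(v + 1)*(v + 3)*(v + 1)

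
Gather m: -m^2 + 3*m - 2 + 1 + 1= -m^2 + 3*m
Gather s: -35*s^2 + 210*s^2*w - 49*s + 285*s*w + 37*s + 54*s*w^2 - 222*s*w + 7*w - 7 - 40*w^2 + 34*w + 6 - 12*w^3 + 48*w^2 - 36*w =s^2*(210*w - 35) + s*(54*w^2 + 63*w - 12) - 12*w^3 + 8*w^2 + 5*w - 1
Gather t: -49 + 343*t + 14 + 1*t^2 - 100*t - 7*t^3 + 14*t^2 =-7*t^3 + 15*t^2 + 243*t - 35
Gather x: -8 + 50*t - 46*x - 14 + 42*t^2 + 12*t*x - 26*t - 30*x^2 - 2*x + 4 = 42*t^2 + 24*t - 30*x^2 + x*(12*t - 48) - 18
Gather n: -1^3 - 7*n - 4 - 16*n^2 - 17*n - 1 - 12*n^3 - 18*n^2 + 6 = -12*n^3 - 34*n^2 - 24*n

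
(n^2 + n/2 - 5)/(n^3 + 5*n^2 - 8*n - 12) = (n + 5/2)/(n^2 + 7*n + 6)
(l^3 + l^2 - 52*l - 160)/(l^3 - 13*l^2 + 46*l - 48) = (l^2 + 9*l + 20)/(l^2 - 5*l + 6)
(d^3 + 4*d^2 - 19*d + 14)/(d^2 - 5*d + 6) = (d^2 + 6*d - 7)/(d - 3)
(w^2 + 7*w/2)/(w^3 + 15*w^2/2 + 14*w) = 1/(w + 4)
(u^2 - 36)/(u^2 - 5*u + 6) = (u^2 - 36)/(u^2 - 5*u + 6)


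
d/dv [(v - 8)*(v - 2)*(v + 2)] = 3*v^2 - 16*v - 4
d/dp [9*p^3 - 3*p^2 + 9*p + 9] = 27*p^2 - 6*p + 9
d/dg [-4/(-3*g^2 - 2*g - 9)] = 8*(-3*g - 1)/(3*g^2 + 2*g + 9)^2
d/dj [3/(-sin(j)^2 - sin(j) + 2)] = 3*(2*sin(j) + 1)*cos(j)/(sin(j)^2 + sin(j) - 2)^2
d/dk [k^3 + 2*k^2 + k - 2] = 3*k^2 + 4*k + 1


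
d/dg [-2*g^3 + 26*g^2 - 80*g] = -6*g^2 + 52*g - 80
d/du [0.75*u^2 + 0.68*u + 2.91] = 1.5*u + 0.68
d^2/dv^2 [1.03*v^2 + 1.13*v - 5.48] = 2.06000000000000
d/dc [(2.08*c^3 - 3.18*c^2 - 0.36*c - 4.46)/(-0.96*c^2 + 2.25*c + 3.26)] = (-1.9968*c^4 + 9.36*c^3 + 12.8418*c^2 - 29.2968*c + 8.8614)/(0.9216*c^4 - 4.32*c^3 - 1.1967*c^2 + 14.67*c + 10.6276)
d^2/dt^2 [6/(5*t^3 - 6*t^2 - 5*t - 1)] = 12*(3*(2 - 5*t)*(-5*t^3 + 6*t^2 + 5*t + 1) - (-15*t^2 + 12*t + 5)^2)/(-5*t^3 + 6*t^2 + 5*t + 1)^3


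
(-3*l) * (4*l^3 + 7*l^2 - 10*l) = -12*l^4 - 21*l^3 + 30*l^2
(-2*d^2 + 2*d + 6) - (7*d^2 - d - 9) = -9*d^2 + 3*d + 15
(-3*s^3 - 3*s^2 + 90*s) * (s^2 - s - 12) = -3*s^5 + 129*s^3 - 54*s^2 - 1080*s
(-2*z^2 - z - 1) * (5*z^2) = -10*z^4 - 5*z^3 - 5*z^2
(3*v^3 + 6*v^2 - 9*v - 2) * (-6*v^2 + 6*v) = -18*v^5 - 18*v^4 + 90*v^3 - 42*v^2 - 12*v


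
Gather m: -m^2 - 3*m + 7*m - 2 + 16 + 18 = -m^2 + 4*m + 32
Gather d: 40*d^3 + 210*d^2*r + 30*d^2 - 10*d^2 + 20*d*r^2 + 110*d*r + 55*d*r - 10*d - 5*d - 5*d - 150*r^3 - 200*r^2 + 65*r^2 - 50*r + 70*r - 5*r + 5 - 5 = 40*d^3 + d^2*(210*r + 20) + d*(20*r^2 + 165*r - 20) - 150*r^3 - 135*r^2 + 15*r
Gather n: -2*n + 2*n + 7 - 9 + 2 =0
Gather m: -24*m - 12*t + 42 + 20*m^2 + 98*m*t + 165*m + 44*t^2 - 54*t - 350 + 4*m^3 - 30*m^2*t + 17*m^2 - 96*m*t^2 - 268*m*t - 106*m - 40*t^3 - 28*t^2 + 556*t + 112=4*m^3 + m^2*(37 - 30*t) + m*(-96*t^2 - 170*t + 35) - 40*t^3 + 16*t^2 + 490*t - 196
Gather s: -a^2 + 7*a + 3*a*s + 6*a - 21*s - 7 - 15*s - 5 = -a^2 + 13*a + s*(3*a - 36) - 12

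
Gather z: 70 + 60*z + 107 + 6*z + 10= 66*z + 187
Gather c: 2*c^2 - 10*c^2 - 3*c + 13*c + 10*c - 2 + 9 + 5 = -8*c^2 + 20*c + 12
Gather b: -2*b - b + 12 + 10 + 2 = 24 - 3*b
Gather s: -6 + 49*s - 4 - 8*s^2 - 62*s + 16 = -8*s^2 - 13*s + 6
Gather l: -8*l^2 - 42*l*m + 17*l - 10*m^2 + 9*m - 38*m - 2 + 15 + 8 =-8*l^2 + l*(17 - 42*m) - 10*m^2 - 29*m + 21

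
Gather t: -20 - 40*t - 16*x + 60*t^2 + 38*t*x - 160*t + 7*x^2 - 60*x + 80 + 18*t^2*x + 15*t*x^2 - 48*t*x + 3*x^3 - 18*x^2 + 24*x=t^2*(18*x + 60) + t*(15*x^2 - 10*x - 200) + 3*x^3 - 11*x^2 - 52*x + 60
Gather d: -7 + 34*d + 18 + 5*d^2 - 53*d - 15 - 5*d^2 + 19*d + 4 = 0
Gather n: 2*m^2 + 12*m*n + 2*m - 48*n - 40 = 2*m^2 + 2*m + n*(12*m - 48) - 40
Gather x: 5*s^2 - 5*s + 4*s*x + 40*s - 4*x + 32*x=5*s^2 + 35*s + x*(4*s + 28)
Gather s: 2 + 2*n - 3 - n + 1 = n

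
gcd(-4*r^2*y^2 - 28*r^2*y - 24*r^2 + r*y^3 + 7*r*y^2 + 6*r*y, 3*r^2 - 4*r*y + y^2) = 1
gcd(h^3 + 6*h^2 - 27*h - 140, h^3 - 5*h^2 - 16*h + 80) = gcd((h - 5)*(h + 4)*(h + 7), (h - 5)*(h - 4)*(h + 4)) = h^2 - h - 20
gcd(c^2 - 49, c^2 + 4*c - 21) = c + 7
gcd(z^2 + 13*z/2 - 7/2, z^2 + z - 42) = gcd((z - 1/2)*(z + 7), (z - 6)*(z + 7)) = z + 7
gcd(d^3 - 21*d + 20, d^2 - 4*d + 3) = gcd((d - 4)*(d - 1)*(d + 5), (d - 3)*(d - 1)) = d - 1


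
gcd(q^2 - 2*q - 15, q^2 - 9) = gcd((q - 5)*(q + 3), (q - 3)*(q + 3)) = q + 3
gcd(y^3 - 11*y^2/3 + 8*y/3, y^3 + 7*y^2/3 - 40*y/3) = y^2 - 8*y/3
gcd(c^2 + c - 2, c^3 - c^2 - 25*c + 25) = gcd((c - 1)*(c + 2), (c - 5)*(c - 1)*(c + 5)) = c - 1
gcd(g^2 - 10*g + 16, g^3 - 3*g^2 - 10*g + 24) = g - 2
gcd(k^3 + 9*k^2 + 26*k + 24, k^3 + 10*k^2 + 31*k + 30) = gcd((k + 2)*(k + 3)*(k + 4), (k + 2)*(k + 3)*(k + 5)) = k^2 + 5*k + 6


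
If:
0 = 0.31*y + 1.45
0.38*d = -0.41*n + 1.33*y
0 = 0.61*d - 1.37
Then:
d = 2.25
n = -17.25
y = -4.68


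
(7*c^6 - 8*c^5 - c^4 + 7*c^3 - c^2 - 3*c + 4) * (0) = 0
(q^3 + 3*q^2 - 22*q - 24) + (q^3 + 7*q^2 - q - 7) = 2*q^3 + 10*q^2 - 23*q - 31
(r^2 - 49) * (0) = 0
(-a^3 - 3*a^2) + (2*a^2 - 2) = -a^3 - a^2 - 2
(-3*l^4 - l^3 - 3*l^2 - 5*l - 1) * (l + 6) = -3*l^5 - 19*l^4 - 9*l^3 - 23*l^2 - 31*l - 6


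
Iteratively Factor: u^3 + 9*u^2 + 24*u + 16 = (u + 1)*(u^2 + 8*u + 16) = (u + 1)*(u + 4)*(u + 4)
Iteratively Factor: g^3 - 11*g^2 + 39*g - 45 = (g - 5)*(g^2 - 6*g + 9) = (g - 5)*(g - 3)*(g - 3)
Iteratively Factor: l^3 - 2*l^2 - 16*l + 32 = (l - 2)*(l^2 - 16) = (l - 4)*(l - 2)*(l + 4)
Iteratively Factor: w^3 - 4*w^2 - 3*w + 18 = (w - 3)*(w^2 - w - 6) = (w - 3)*(w + 2)*(w - 3)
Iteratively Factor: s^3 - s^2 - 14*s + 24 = (s - 3)*(s^2 + 2*s - 8) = (s - 3)*(s + 4)*(s - 2)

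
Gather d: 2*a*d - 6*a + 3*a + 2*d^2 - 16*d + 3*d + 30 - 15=-3*a + 2*d^2 + d*(2*a - 13) + 15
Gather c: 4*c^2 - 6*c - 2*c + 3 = 4*c^2 - 8*c + 3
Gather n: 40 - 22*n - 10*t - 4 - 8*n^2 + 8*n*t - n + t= -8*n^2 + n*(8*t - 23) - 9*t + 36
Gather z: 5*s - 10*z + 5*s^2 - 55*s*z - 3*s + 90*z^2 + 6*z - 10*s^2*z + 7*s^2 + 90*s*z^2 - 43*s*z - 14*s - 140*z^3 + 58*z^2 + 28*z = 12*s^2 - 12*s - 140*z^3 + z^2*(90*s + 148) + z*(-10*s^2 - 98*s + 24)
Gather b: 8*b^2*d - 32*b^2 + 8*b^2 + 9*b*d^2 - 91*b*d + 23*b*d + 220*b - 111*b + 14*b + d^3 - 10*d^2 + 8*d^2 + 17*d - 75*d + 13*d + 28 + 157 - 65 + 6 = b^2*(8*d - 24) + b*(9*d^2 - 68*d + 123) + d^3 - 2*d^2 - 45*d + 126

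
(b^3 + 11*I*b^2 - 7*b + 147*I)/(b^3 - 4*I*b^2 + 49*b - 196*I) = (b^2 + 4*I*b + 21)/(b^2 - 11*I*b - 28)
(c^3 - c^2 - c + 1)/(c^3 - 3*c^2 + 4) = (c^2 - 2*c + 1)/(c^2 - 4*c + 4)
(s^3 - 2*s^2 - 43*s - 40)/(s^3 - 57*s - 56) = (s + 5)/(s + 7)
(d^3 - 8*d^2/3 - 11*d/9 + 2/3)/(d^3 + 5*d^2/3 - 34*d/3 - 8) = (d - 1/3)/(d + 4)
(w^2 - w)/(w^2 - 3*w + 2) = w/(w - 2)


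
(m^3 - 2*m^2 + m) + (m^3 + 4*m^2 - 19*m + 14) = 2*m^3 + 2*m^2 - 18*m + 14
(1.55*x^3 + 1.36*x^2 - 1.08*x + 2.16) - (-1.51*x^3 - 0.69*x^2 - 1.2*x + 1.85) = 3.06*x^3 + 2.05*x^2 + 0.12*x + 0.31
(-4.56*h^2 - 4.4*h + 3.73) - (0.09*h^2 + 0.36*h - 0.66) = -4.65*h^2 - 4.76*h + 4.39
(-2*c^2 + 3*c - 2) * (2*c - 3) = -4*c^3 + 12*c^2 - 13*c + 6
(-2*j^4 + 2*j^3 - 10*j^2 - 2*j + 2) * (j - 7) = -2*j^5 + 16*j^4 - 24*j^3 + 68*j^2 + 16*j - 14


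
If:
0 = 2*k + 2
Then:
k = -1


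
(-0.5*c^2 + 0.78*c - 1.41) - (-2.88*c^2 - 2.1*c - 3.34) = 2.38*c^2 + 2.88*c + 1.93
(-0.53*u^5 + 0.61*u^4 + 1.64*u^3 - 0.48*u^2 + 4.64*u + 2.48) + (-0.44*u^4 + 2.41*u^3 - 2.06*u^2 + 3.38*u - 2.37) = -0.53*u^5 + 0.17*u^4 + 4.05*u^3 - 2.54*u^2 + 8.02*u + 0.11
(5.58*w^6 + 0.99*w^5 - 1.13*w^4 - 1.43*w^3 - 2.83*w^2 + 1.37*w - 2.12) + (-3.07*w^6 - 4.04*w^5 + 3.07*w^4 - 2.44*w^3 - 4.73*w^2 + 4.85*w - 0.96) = 2.51*w^6 - 3.05*w^5 + 1.94*w^4 - 3.87*w^3 - 7.56*w^2 + 6.22*w - 3.08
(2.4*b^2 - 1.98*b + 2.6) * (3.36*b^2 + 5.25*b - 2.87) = 8.064*b^4 + 5.9472*b^3 - 8.547*b^2 + 19.3326*b - 7.462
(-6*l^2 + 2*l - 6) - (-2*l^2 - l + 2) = -4*l^2 + 3*l - 8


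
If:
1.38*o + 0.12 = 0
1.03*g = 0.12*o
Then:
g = -0.01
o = -0.09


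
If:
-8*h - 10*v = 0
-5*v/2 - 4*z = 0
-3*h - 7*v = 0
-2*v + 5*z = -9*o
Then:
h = 0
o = 0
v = 0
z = 0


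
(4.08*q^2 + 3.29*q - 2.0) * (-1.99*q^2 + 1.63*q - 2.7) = -8.1192*q^4 + 0.103299999999999*q^3 - 1.6733*q^2 - 12.143*q + 5.4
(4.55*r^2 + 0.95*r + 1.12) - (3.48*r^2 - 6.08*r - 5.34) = 1.07*r^2 + 7.03*r + 6.46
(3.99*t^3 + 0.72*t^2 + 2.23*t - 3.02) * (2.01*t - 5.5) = 8.0199*t^4 - 20.4978*t^3 + 0.5223*t^2 - 18.3352*t + 16.61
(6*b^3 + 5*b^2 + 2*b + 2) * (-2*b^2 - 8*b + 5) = -12*b^5 - 58*b^4 - 14*b^3 + 5*b^2 - 6*b + 10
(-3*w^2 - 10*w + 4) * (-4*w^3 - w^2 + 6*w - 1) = 12*w^5 + 43*w^4 - 24*w^3 - 61*w^2 + 34*w - 4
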